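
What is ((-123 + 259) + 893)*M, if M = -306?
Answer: -314874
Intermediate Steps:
((-123 + 259) + 893)*M = ((-123 + 259) + 893)*(-306) = (136 + 893)*(-306) = 1029*(-306) = -314874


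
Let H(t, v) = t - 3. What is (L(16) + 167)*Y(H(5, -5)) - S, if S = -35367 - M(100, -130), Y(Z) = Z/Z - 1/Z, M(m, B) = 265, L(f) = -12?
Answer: 71419/2 ≈ 35710.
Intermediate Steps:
H(t, v) = -3 + t
Y(Z) = 1 - 1/Z
S = -35632 (S = -35367 - 1*265 = -35367 - 265 = -35632)
(L(16) + 167)*Y(H(5, -5)) - S = (-12 + 167)*((-1 + (-3 + 5))/(-3 + 5)) - 1*(-35632) = 155*((-1 + 2)/2) + 35632 = 155*((½)*1) + 35632 = 155*(½) + 35632 = 155/2 + 35632 = 71419/2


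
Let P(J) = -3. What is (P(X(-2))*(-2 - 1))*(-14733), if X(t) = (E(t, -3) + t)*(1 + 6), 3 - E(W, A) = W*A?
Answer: -132597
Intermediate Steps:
E(W, A) = 3 - A*W (E(W, A) = 3 - W*A = 3 - A*W)
X(t) = 21 + 28*t (X(t) = ((3 - 1*(-3)*t) + t)*(1 + 6) = ((3 + 3*t) + t)*7 = (3 + 4*t)*7 = 21 + 28*t)
(P(X(-2))*(-2 - 1))*(-14733) = -3*(-2 - 1)*(-14733) = -3*(-3)*(-14733) = 9*(-14733) = -132597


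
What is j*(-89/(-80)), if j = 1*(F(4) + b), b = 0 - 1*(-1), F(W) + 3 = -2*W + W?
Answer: -267/40 ≈ -6.6750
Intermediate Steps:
F(W) = -3 - W (F(W) = -3 + (-2*W + W) = -3 - W)
b = 1 (b = 0 + 1 = 1)
j = -6 (j = 1*((-3 - 1*4) + 1) = 1*((-3 - 4) + 1) = 1*(-7 + 1) = 1*(-6) = -6)
j*(-89/(-80)) = -(-534)/(-80) = -(-534)*(-1)/80 = -6*89/80 = -267/40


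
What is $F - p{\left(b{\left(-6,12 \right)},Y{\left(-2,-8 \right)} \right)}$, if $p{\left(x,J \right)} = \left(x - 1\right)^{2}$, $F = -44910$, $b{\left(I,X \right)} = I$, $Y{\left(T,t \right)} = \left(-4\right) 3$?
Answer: $-44959$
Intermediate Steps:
$Y{\left(T,t \right)} = -12$
$p{\left(x,J \right)} = \left(-1 + x\right)^{2}$
$F - p{\left(b{\left(-6,12 \right)},Y{\left(-2,-8 \right)} \right)} = -44910 - \left(-1 - 6\right)^{2} = -44910 - \left(-7\right)^{2} = -44910 - 49 = -44959$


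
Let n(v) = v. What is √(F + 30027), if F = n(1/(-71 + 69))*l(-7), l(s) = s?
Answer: √120122/2 ≈ 173.29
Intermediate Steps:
F = 7/2 (F = -7/(-71 + 69) = -7/(-2) = -½*(-7) = 7/2 ≈ 3.5000)
√(F + 30027) = √(7/2 + 30027) = √(60061/2) = √120122/2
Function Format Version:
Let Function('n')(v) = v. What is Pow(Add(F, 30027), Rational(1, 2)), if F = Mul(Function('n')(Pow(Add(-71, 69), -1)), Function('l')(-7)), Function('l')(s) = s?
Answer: Mul(Rational(1, 2), Pow(120122, Rational(1, 2))) ≈ 173.29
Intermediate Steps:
F = Rational(7, 2) (F = Mul(Pow(Add(-71, 69), -1), -7) = Mul(Pow(-2, -1), -7) = Mul(Rational(-1, 2), -7) = Rational(7, 2) ≈ 3.5000)
Pow(Add(F, 30027), Rational(1, 2)) = Pow(Add(Rational(7, 2), 30027), Rational(1, 2)) = Pow(Rational(60061, 2), Rational(1, 2)) = Mul(Rational(1, 2), Pow(120122, Rational(1, 2)))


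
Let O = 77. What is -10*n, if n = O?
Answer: -770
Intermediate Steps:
n = 77
-10*n = -10*77 = -770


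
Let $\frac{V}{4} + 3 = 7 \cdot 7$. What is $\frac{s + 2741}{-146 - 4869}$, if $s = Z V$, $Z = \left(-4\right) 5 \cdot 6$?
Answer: $\frac{19339}{5015} \approx 3.8562$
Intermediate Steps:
$Z = -120$ ($Z = \left(-20\right) 6 = -120$)
$V = 184$ ($V = -12 + 4 \cdot 7 \cdot 7 = -12 + 4 \cdot 49 = -12 + 196 = 184$)
$s = -22080$ ($s = \left(-120\right) 184 = -22080$)
$\frac{s + 2741}{-146 - 4869} = \frac{-22080 + 2741}{-146 - 4869} = - \frac{19339}{-5015} = \left(-19339\right) \left(- \frac{1}{5015}\right) = \frac{19339}{5015}$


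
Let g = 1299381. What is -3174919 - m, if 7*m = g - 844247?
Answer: -22679567/7 ≈ -3.2399e+6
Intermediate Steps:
m = 455134/7 (m = (1299381 - 844247)/7 = (⅐)*455134 = 455134/7 ≈ 65019.)
-3174919 - m = -3174919 - 1*455134/7 = -3174919 - 455134/7 = -22679567/7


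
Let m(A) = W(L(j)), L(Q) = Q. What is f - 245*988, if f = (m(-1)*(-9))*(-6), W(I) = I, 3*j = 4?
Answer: -241988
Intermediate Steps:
j = 4/3 (j = (⅓)*4 = 4/3 ≈ 1.3333)
m(A) = 4/3
f = 72 (f = ((4/3)*(-9))*(-6) = -12*(-6) = 72)
f - 245*988 = 72 - 245*988 = 72 - 242060 = -241988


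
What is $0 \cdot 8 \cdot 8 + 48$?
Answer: $48$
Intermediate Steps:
$0 \cdot 8 \cdot 8 + 48 = 0 \cdot 8 + 48 = 0 + 48 = 48$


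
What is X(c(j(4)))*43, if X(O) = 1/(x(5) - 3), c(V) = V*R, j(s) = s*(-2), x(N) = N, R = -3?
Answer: 43/2 ≈ 21.500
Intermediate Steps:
j(s) = -2*s
c(V) = -3*V (c(V) = V*(-3) = -3*V)
X(O) = ½ (X(O) = 1/(5 - 3) = 1/2 = ½)
X(c(j(4)))*43 = (½)*43 = 43/2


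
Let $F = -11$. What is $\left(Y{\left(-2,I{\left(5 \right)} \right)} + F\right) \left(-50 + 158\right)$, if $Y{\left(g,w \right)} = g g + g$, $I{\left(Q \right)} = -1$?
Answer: $-972$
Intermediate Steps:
$Y{\left(g,w \right)} = g + g^{2}$ ($Y{\left(g,w \right)} = g^{2} + g = g + g^{2}$)
$\left(Y{\left(-2,I{\left(5 \right)} \right)} + F\right) \left(-50 + 158\right) = \left(- 2 \left(1 - 2\right) - 11\right) \left(-50 + 158\right) = \left(\left(-2\right) \left(-1\right) - 11\right) 108 = \left(2 - 11\right) 108 = \left(-9\right) 108 = -972$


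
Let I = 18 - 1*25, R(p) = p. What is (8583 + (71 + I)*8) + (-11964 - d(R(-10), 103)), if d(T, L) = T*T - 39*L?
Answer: 1048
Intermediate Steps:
I = -7 (I = 18 - 25 = -7)
d(T, L) = T² - 39*L
(8583 + (71 + I)*8) + (-11964 - d(R(-10), 103)) = (8583 + (71 - 7)*8) + (-11964 - ((-10)² - 39*103)) = (8583 + 64*8) + (-11964 - (100 - 4017)) = (8583 + 512) + (-11964 - 1*(-3917)) = 9095 + (-11964 + 3917) = 9095 - 8047 = 1048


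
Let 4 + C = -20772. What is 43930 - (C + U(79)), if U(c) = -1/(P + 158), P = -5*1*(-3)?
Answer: 11194139/173 ≈ 64706.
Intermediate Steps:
C = -20776 (C = -4 - 20772 = -20776)
P = 15 (P = -5*(-3) = 15)
U(c) = -1/173 (U(c) = -1/(15 + 158) = -1/173)
43930 - (C + U(79)) = 43930 - (-20776 - 1/173) = 43930 - 1*(-3594249/173) = 43930 + 3594249/173 = 11194139/173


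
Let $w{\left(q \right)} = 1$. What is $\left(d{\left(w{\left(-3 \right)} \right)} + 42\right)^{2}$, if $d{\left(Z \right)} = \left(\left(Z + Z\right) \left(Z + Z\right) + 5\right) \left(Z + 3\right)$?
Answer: $6084$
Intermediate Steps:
$d{\left(Z \right)} = \left(3 + Z\right) \left(5 + 4 Z^{2}\right)$ ($d{\left(Z \right)} = \left(2 Z 2 Z + 5\right) \left(3 + Z\right) = \left(4 Z^{2} + 5\right) \left(3 + Z\right) = \left(5 + 4 Z^{2}\right) \left(3 + Z\right) = \left(3 + Z\right) \left(5 + 4 Z^{2}\right)$)
$\left(d{\left(w{\left(-3 \right)} \right)} + 42\right)^{2} = \left(\left(15 + 4 \cdot 1^{3} + 5 \cdot 1 + 12 \cdot 1^{2}\right) + 42\right)^{2} = \left(\left(15 + 4 \cdot 1 + 5 + 12 \cdot 1\right) + 42\right)^{2} = \left(\left(15 + 4 + 5 + 12\right) + 42\right)^{2} = \left(36 + 42\right)^{2} = 78^{2} = 6084$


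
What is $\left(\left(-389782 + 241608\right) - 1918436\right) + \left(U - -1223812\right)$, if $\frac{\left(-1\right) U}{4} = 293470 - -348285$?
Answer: $-3409818$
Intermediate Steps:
$U = -2567020$ ($U = - 4 \left(293470 - -348285\right) = - 4 \left(293470 + 348285\right) = \left(-4\right) 641755 = -2567020$)
$\left(\left(-389782 + 241608\right) - 1918436\right) + \left(U - -1223812\right) = \left(\left(-389782 + 241608\right) - 1918436\right) - 1343208 = \left(-148174 - 1918436\right) + \left(-2567020 + 1223812\right) = -2066610 - 1343208 = -3409818$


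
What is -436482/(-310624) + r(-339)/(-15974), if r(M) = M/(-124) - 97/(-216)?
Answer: 364690042597/259569800532 ≈ 1.4050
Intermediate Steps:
r(M) = 97/216 - M/124 (r(M) = M*(-1/124) - 97*(-1/216) = -M/124 + 97/216 = 97/216 - M/124)
-436482/(-310624) + r(-339)/(-15974) = -436482/(-310624) + (97/216 - 1/124*(-339))/(-15974) = -436482*(-1/310624) + (97/216 + 339/124)*(-1/15974) = 218241/155312 + (21313/6696)*(-1/15974) = 218241/155312 - 21313/106961904 = 364690042597/259569800532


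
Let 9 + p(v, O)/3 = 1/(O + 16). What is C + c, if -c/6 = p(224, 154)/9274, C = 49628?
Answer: 39121269881/788290 ≈ 49628.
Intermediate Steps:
p(v, O) = -27 + 3/(16 + O) (p(v, O) = -27 + 3/(O + 16) = -27 + 3/(16 + O))
c = 13761/788290 (c = -6*3*(-143 - 9*154)/(16 + 154)/9274 = -6*3*(-143 - 1386)/170/9274 = -6*3*(1/170)*(-1529)/9274 = -(-13761)/(85*9274) = -6*(-4587/1576580) = 13761/788290 ≈ 0.017457)
C + c = 49628 + 13761/788290 = 39121269881/788290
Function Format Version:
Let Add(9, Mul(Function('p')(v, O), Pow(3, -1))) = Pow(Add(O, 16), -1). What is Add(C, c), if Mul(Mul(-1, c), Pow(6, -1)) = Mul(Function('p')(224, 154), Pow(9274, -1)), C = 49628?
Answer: Rational(39121269881, 788290) ≈ 49628.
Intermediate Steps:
Function('p')(v, O) = Add(-27, Mul(3, Pow(Add(16, O), -1))) (Function('p')(v, O) = Add(-27, Mul(3, Pow(Add(O, 16), -1))) = Add(-27, Mul(3, Pow(Add(16, O), -1))))
c = Rational(13761, 788290) (c = Mul(-6, Mul(Mul(3, Pow(Add(16, 154), -1), Add(-143, Mul(-9, 154))), Pow(9274, -1))) = Mul(-6, Mul(Mul(3, Pow(170, -1), Add(-143, -1386)), Rational(1, 9274))) = Mul(-6, Mul(Mul(3, Rational(1, 170), -1529), Rational(1, 9274))) = Mul(-6, Mul(Rational(-4587, 170), Rational(1, 9274))) = Mul(-6, Rational(-4587, 1576580)) = Rational(13761, 788290) ≈ 0.017457)
Add(C, c) = Add(49628, Rational(13761, 788290)) = Rational(39121269881, 788290)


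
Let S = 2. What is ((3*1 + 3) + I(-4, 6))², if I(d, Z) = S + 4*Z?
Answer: 1024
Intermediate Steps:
I(d, Z) = 2 + 4*Z
((3*1 + 3) + I(-4, 6))² = ((3*1 + 3) + (2 + 4*6))² = ((3 + 3) + (2 + 24))² = (6 + 26)² = 32² = 1024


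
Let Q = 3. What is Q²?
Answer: 9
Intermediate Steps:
Q² = 3² = 9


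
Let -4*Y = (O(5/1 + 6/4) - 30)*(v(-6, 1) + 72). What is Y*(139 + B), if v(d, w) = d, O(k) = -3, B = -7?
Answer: 71874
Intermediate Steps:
Y = 1089/2 (Y = -(-3 - 30)*(-6 + 72)/4 = -(-33)*66/4 = -¼*(-2178) = 1089/2 ≈ 544.50)
Y*(139 + B) = 1089*(139 - 7)/2 = (1089/2)*132 = 71874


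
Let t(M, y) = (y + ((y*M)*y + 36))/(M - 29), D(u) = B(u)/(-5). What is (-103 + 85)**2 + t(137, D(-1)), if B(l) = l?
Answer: 437921/1350 ≈ 324.39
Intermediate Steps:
D(u) = -u/5 (D(u) = u/(-5) = u*(-1/5) = -u/5)
t(M, y) = (36 + y + M*y**2)/(-29 + M) (t(M, y) = (y + ((M*y)*y + 36))/(-29 + M) = (y + (M*y**2 + 36))/(-29 + M) = (y + (36 + M*y**2))/(-29 + M) = (36 + y + M*y**2)/(-29 + M))
(-103 + 85)**2 + t(137, D(-1)) = (-103 + 85)**2 + (36 - 1/5*(-1) + 137*(-1/5*(-1))**2)/(-29 + 137) = (-18)**2 + (36 + 1/5 + 137*(1/5)**2)/108 = 324 + (36 + 1/5 + 137*(1/25))/108 = 324 + (36 + 1/5 + 137/25)/108 = 324 + (1/108)*(1042/25) = 324 + 521/1350 = 437921/1350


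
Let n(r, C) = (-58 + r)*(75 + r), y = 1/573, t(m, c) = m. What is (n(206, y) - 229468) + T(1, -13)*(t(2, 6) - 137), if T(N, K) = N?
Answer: -188015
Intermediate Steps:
y = 1/573 ≈ 0.0017452
(n(206, y) - 229468) + T(1, -13)*(t(2, 6) - 137) = ((-4350 + 206**2 + 17*206) - 229468) + 1*(2 - 137) = ((-4350 + 42436 + 3502) - 229468) + 1*(-135) = (41588 - 229468) - 135 = -187880 - 135 = -188015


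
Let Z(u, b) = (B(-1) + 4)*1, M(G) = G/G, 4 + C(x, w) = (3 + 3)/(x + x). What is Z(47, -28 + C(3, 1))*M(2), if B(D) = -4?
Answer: 0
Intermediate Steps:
C(x, w) = -4 + 3/x (C(x, w) = -4 + (3 + 3)/(x + x) = -4 + 6/((2*x)) = -4 + 6*(1/(2*x)) = -4 + 3/x)
M(G) = 1
Z(u, b) = 0 (Z(u, b) = (-4 + 4)*1 = 0*1 = 0)
Z(47, -28 + C(3, 1))*M(2) = 0*1 = 0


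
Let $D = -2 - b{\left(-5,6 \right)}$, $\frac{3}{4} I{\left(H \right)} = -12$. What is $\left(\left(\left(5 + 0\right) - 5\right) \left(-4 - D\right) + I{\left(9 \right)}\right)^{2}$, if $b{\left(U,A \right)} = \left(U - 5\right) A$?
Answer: $256$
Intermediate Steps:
$b{\left(U,A \right)} = A \left(-5 + U\right)$ ($b{\left(U,A \right)} = \left(-5 + U\right) A = A \left(-5 + U\right)$)
$I{\left(H \right)} = -16$ ($I{\left(H \right)} = \frac{4}{3} \left(-12\right) = -16$)
$D = 58$ ($D = -2 - 6 \left(-5 - 5\right) = -2 - 6 \left(-10\right) = -2 - -60 = -2 + 60 = 58$)
$\left(\left(\left(5 + 0\right) - 5\right) \left(-4 - D\right) + I{\left(9 \right)}\right)^{2} = \left(\left(\left(5 + 0\right) - 5\right) \left(-4 - 58\right) - 16\right)^{2} = \left(\left(5 - 5\right) \left(-4 - 58\right) - 16\right)^{2} = \left(0 \left(-62\right) - 16\right)^{2} = \left(0 - 16\right)^{2} = \left(-16\right)^{2} = 256$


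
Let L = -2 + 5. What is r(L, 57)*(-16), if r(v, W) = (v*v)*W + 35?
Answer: -8768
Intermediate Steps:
L = 3
r(v, W) = 35 + W*v² (r(v, W) = v²*W + 35 = W*v² + 35 = 35 + W*v²)
r(L, 57)*(-16) = (35 + 57*3²)*(-16) = (35 + 57*9)*(-16) = (35 + 513)*(-16) = 548*(-16) = -8768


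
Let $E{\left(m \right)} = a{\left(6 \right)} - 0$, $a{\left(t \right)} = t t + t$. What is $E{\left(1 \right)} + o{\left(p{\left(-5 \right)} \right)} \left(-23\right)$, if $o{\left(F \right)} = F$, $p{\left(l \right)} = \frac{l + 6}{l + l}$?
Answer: $\frac{443}{10} \approx 44.3$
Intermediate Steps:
$a{\left(t \right)} = t + t^{2}$ ($a{\left(t \right)} = t^{2} + t = t + t^{2}$)
$p{\left(l \right)} = \frac{6 + l}{2 l}$
$E{\left(m \right)} = 42$ ($E{\left(m \right)} = 6 \left(1 + 6\right) - 0 = 6 \cdot 7 + 0 = 42 + 0 = 42$)
$E{\left(1 \right)} + o{\left(p{\left(-5 \right)} \right)} \left(-23\right) = 42 + \frac{6 - 5}{2 \left(-5\right)} \left(-23\right) = 42 + \frac{1}{2} \left(- \frac{1}{5}\right) 1 \left(-23\right) = 42 - - \frac{23}{10} = 42 + \frac{23}{10} = \frac{443}{10}$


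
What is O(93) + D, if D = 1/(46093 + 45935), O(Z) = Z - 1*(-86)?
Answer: 16473013/92028 ≈ 179.00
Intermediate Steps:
O(Z) = 86 + Z (O(Z) = Z + 86 = 86 + Z)
D = 1/92028 ≈ 1.0866e-5
O(93) + D = (86 + 93) + 1/92028 = 179 + 1/92028 = 16473013/92028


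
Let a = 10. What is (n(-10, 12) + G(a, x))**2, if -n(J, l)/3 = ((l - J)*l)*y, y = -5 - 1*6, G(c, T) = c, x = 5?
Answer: 76073284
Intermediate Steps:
y = -11 (y = -5 - 6 = -11)
n(J, l) = 33*l*(l - J) (n(J, l) = -3*(l - J)*l*(-11) = -3*l*(l - J)*(-11) = -(-33)*l*(l - J) = 33*l*(l - J))
(n(-10, 12) + G(a, x))**2 = (33*12*(12 - 1*(-10)) + 10)**2 = (33*12*(12 + 10) + 10)**2 = (33*12*22 + 10)**2 = (8712 + 10)**2 = 8722**2 = 76073284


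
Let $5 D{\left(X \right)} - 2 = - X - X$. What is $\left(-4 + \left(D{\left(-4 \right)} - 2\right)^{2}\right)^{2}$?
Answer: $16$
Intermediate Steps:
$D{\left(X \right)} = \frac{2}{5} - \frac{2 X}{5}$ ($D{\left(X \right)} = \frac{2}{5} + \frac{- X - X}{5} = \frac{2}{5} + \frac{\left(-2\right) X}{5} = \frac{2}{5} - \frac{2 X}{5}$)
$\left(-4 + \left(D{\left(-4 \right)} - 2\right)^{2}\right)^{2} = \left(-4 + \left(\left(\frac{2}{5} - - \frac{8}{5}\right) - 2\right)^{2}\right)^{2} = \left(-4 + \left(\left(\frac{2}{5} + \frac{8}{5}\right) - 2\right)^{2}\right)^{2} = \left(-4 + \left(2 - 2\right)^{2}\right)^{2} = \left(-4 + 0^{2}\right)^{2} = \left(-4 + 0\right)^{2} = \left(-4\right)^{2} = 16$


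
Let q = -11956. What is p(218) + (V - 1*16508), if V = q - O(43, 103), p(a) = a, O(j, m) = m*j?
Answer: -32675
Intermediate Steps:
O(j, m) = j*m
V = -16385 (V = -11956 - 43*103 = -11956 - 1*4429 = -11956 - 4429 = -16385)
p(218) + (V - 1*16508) = 218 + (-16385 - 1*16508) = 218 + (-16385 - 16508) = 218 - 32893 = -32675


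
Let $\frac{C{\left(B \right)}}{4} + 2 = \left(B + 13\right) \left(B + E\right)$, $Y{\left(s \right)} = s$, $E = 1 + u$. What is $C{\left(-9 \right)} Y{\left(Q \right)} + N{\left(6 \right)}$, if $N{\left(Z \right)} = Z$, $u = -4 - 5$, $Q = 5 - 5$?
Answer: $6$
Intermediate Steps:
$Q = 0$
$u = -9$
$E = -8$ ($E = 1 - 9 = -8$)
$C{\left(B \right)} = -8 + 4 \left(-8 + B\right) \left(13 + B\right)$ ($C{\left(B \right)} = -8 + 4 \left(B + 13\right) \left(B - 8\right) = -8 + 4 \left(13 + B\right) \left(-8 + B\right) = -8 + 4 \left(-8 + B\right) \left(13 + B\right)$)
$C{\left(-9 \right)} Y{\left(Q \right)} + N{\left(6 \right)} = \left(-424 + 4 \left(-9\right)^{2} + 20 \left(-9\right)\right) 0 + 6 = \left(-424 + 4 \cdot 81 - 180\right) 0 + 6 = \left(-424 + 324 - 180\right) 0 + 6 = \left(-280\right) 0 + 6 = 0 + 6 = 6$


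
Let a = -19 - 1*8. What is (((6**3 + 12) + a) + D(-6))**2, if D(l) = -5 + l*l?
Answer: 53824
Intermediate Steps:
D(l) = -5 + l**2
a = -27 (a = -19 - 8 = -27)
(((6**3 + 12) + a) + D(-6))**2 = (((6**3 + 12) - 27) + (-5 + (-6)**2))**2 = (((216 + 12) - 27) + (-5 + 36))**2 = ((228 - 27) + 31)**2 = (201 + 31)**2 = 232**2 = 53824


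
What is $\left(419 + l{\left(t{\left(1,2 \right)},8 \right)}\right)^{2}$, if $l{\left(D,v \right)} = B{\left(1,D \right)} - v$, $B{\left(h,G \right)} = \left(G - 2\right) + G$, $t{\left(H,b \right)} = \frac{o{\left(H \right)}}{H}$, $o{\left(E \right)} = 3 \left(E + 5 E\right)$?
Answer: $198025$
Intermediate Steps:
$o{\left(E \right)} = 18 E$ ($o{\left(E \right)} = 3 \cdot 6 E = 18 E$)
$t{\left(H,b \right)} = 18$ ($t{\left(H,b \right)} = \frac{18 H}{H} = 18$)
$B{\left(h,G \right)} = -2 + 2 G$ ($B{\left(h,G \right)} = \left(-2 + G\right) + G = -2 + 2 G$)
$l{\left(D,v \right)} = -2 - v + 2 D$ ($l{\left(D,v \right)} = \left(-2 + 2 D\right) - v = -2 - v + 2 D$)
$\left(419 + l{\left(t{\left(1,2 \right)},8 \right)}\right)^{2} = \left(419 - -26\right)^{2} = \left(419 + 26\right)^{2} = 445^{2} = 198025$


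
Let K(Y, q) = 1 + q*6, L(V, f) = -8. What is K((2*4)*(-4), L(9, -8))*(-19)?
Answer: 893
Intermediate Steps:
K(Y, q) = 1 + 6*q
K((2*4)*(-4), L(9, -8))*(-19) = (1 + 6*(-8))*(-19) = (1 - 48)*(-19) = -47*(-19) = 893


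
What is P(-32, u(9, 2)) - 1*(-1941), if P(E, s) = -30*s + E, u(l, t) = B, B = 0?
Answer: 1909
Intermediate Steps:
u(l, t) = 0
P(E, s) = E - 30*s
P(-32, u(9, 2)) - 1*(-1941) = (-32 - 30*0) - 1*(-1941) = (-32 + 0) + 1941 = -32 + 1941 = 1909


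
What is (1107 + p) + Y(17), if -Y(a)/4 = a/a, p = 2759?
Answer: 3862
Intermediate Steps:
Y(a) = -4 (Y(a) = -4*a/a = -4*1 = -4)
(1107 + p) + Y(17) = (1107 + 2759) - 4 = 3866 - 4 = 3862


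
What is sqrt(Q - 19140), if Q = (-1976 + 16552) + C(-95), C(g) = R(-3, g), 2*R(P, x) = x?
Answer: I*sqrt(18446)/2 ≈ 67.908*I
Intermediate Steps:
R(P, x) = x/2
C(g) = g/2
Q = 29057/2 (Q = (-1976 + 16552) + (1/2)*(-95) = 14576 - 95/2 = 29057/2 ≈ 14529.)
sqrt(Q - 19140) = sqrt(29057/2 - 19140) = sqrt(-9223/2) = I*sqrt(18446)/2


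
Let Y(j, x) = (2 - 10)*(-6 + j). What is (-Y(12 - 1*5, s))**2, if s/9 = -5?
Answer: 64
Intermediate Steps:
s = -45 (s = 9*(-5) = -45)
Y(j, x) = 48 - 8*j (Y(j, x) = -8*(-6 + j) = 48 - 8*j)
(-Y(12 - 1*5, s))**2 = (-(48 - 8*(12 - 1*5)))**2 = (-(48 - 8*(12 - 5)))**2 = (-(48 - 8*7))**2 = (-(48 - 56))**2 = (-1*(-8))**2 = 8**2 = 64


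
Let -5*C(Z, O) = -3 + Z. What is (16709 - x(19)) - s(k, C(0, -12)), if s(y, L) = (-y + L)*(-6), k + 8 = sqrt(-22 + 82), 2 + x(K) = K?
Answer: 83718/5 - 12*sqrt(15) ≈ 16697.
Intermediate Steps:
x(K) = -2 + K
k = -8 + 2*sqrt(15) (k = -8 + sqrt(-22 + 82) = -8 + sqrt(60) = -8 + 2*sqrt(15) ≈ -0.25403)
C(Z, O) = 3/5 - Z/5 (C(Z, O) = -(-3 + Z)/5 = 3/5 - Z/5)
s(y, L) = -6*L + 6*y (s(y, L) = (L - y)*(-6) = -6*L + 6*y)
(16709 - x(19)) - s(k, C(0, -12)) = (16709 - (-2 + 19)) - (-6*(3/5 - 1/5*0) + 6*(-8 + 2*sqrt(15))) = (16709 - 1*17) - (-6*(3/5 + 0) + (-48 + 12*sqrt(15))) = (16709 - 17) - (-6*3/5 + (-48 + 12*sqrt(15))) = 16692 - (-18/5 + (-48 + 12*sqrt(15))) = 16692 - (-258/5 + 12*sqrt(15)) = 16692 + (258/5 - 12*sqrt(15)) = 83718/5 - 12*sqrt(15)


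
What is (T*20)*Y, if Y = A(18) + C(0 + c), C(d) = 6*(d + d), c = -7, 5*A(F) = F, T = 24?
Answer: -38592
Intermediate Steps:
A(F) = F/5
C(d) = 12*d (C(d) = 6*(2*d) = 12*d)
Y = -402/5 (Y = (⅕)*18 + 12*(0 - 7) = 18/5 + 12*(-7) = 18/5 - 84 = -402/5 ≈ -80.400)
(T*20)*Y = (24*20)*(-402/5) = 480*(-402/5) = -38592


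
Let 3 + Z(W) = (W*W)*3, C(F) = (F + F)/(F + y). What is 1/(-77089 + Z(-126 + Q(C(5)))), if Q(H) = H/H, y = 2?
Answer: -1/30217 ≈ -3.3094e-5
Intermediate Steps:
C(F) = 2*F/(2 + F) (C(F) = (F + F)/(F + 2) = (2*F)/(2 + F) = 2*F/(2 + F))
Q(H) = 1
Z(W) = -3 + 3*W**2 (Z(W) = -3 + (W*W)*3 = -3 + W**2*3 = -3 + 3*W**2)
1/(-77089 + Z(-126 + Q(C(5)))) = 1/(-77089 + (-3 + 3*(-126 + 1)**2)) = 1/(-77089 + (-3 + 3*(-125)**2)) = 1/(-77089 + (-3 + 3*15625)) = 1/(-77089 + (-3 + 46875)) = 1/(-77089 + 46872) = 1/(-30217) = -1/30217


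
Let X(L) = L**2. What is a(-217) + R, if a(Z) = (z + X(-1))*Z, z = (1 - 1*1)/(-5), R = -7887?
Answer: -8104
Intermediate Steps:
z = 0 (z = (1 - 1)*(-1/5) = 0*(-1/5) = 0)
a(Z) = Z (a(Z) = (0 + (-1)**2)*Z = (0 + 1)*Z = 1*Z = Z)
a(-217) + R = -217 - 7887 = -8104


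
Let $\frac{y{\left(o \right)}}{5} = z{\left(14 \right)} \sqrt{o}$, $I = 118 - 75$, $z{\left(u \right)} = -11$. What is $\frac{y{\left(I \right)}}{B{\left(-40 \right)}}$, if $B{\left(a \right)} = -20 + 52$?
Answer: $- \frac{55 \sqrt{43}}{32} \approx -11.271$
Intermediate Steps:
$B{\left(a \right)} = 32$
$I = 43$
$y{\left(o \right)} = - 55 \sqrt{o}$ ($y{\left(o \right)} = 5 \left(- 11 \sqrt{o}\right) = - 55 \sqrt{o}$)
$\frac{y{\left(I \right)}}{B{\left(-40 \right)}} = \frac{\left(-55\right) \sqrt{43}}{32} = - 55 \sqrt{43} \cdot \frac{1}{32} = - \frac{55 \sqrt{43}}{32}$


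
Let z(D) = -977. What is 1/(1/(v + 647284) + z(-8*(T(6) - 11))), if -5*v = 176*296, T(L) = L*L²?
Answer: -3184324/3111084543 ≈ -0.0010235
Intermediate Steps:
T(L) = L³
v = -52096/5 (v = -176*296/5 = -⅕*52096 = -52096/5 ≈ -10419.)
1/(1/(v + 647284) + z(-8*(T(6) - 11))) = 1/(1/(-52096/5 + 647284) - 977) = 1/(1/(3184324/5) - 977) = 1/(5/3184324 - 977) = 1/(-3111084543/3184324) = -3184324/3111084543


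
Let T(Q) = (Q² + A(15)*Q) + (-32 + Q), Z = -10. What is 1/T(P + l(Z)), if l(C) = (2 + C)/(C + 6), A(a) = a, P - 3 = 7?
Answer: 1/304 ≈ 0.0032895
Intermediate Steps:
P = 10 (P = 3 + 7 = 10)
l(C) = (2 + C)/(6 + C)
T(Q) = -32 + Q² + 16*Q (T(Q) = (Q² + 15*Q) + (-32 + Q) = -32 + Q² + 16*Q)
1/T(P + l(Z)) = 1/(-32 + (10 + (2 - 10)/(6 - 10))² + 16*(10 + (2 - 10)/(6 - 10))) = 1/(-32 + (10 - 8/(-4))² + 16*(10 - 8/(-4))) = 1/(-32 + (10 - ¼*(-8))² + 16*(10 - ¼*(-8))) = 1/(-32 + (10 + 2)² + 16*(10 + 2)) = 1/(-32 + 12² + 16*12) = 1/(-32 + 144 + 192) = 1/304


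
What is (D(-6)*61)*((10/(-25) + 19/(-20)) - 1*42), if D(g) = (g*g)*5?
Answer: -475983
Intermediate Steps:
D(g) = 5*g² (D(g) = g²*5 = 5*g²)
(D(-6)*61)*((10/(-25) + 19/(-20)) - 1*42) = ((5*(-6)²)*61)*((10/(-25) + 19/(-20)) - 1*42) = ((5*36)*61)*((10*(-1/25) + 19*(-1/20)) - 42) = (180*61)*((-⅖ - 19/20) - 42) = 10980*(-27/20 - 42) = 10980*(-867/20) = -475983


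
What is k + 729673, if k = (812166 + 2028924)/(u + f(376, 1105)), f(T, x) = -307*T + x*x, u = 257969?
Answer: 497478608158/681781 ≈ 7.2968e+5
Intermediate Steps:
f(T, x) = x**2 - 307*T (f(T, x) = -307*T + x**2 = x**2 - 307*T)
k = 1420545/681781 (k = (812166 + 2028924)/(257969 + (1105**2 - 307*376)) = 2841090/(257969 + (1221025 - 115432)) = 2841090/(257969 + 1105593) = 2841090/1363562 = 2841090*(1/1363562) = 1420545/681781 ≈ 2.0836)
k + 729673 = 1420545/681781 + 729673 = 497478608158/681781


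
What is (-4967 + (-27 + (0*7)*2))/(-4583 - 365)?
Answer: 2497/2474 ≈ 1.0093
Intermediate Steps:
(-4967 + (-27 + (0*7)*2))/(-4583 - 365) = (-4967 + (-27 + 0*2))/(-4948) = (-4967 + (-27 + 0))*(-1/4948) = (-4967 - 27)*(-1/4948) = -4994*(-1/4948) = 2497/2474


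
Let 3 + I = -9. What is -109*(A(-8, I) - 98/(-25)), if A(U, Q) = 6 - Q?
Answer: -59732/25 ≈ -2389.3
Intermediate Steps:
I = -12 (I = -3 - 9 = -12)
-109*(A(-8, I) - 98/(-25)) = -109*((6 - 1*(-12)) - 98/(-25)) = -109*((6 + 12) - 98*(-1/25)) = -109*(18 + 98/25) = -109*548/25 = -59732/25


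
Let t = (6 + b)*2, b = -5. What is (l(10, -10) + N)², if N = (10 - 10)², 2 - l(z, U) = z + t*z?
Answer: 784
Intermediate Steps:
t = 2 (t = (6 - 5)*2 = 1*2 = 2)
l(z, U) = 2 - 3*z (l(z, U) = 2 - (z + 2*z) = 2 - 3*z)
N = 0 (N = 0² = 0)
(l(10, -10) + N)² = ((2 - 3*10) + 0)² = ((2 - 30) + 0)² = (-28 + 0)² = (-28)² = 784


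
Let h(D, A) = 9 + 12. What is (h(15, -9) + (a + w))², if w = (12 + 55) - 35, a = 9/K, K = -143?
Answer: 57304900/20449 ≈ 2802.3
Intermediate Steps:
h(D, A) = 21
a = -9/143 (a = 9/(-143) = 9*(-1/143) = -9/143 ≈ -0.062937)
w = 32 (w = 67 - 35 = 32)
(h(15, -9) + (a + w))² = (21 + (-9/143 + 32))² = (21 + 4567/143)² = (7570/143)² = 57304900/20449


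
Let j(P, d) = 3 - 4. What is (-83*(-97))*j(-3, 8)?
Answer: -8051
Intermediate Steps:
j(P, d) = -1
(-83*(-97))*j(-3, 8) = -83*(-97)*(-1) = 8051*(-1) = -8051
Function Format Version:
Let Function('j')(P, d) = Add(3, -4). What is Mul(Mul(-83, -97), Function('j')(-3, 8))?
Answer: -8051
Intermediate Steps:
Function('j')(P, d) = -1
Mul(Mul(-83, -97), Function('j')(-3, 8)) = Mul(Mul(-83, -97), -1) = Mul(8051, -1) = -8051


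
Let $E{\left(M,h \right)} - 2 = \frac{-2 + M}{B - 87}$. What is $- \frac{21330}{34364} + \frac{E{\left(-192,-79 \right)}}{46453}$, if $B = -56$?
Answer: $- \frac{585429675}{943274618} \approx -0.62064$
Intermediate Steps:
$E{\left(M,h \right)} = \frac{288}{143} - \frac{M}{143}$ ($E{\left(M,h \right)} = 2 + \frac{-2 + M}{-56 - 87} = 2 + \frac{-2 + M}{-143} = 2 + \left(-2 + M\right) \left(- \frac{1}{143}\right) = 2 - \left(- \frac{2}{143} + \frac{M}{143}\right) = \frac{288}{143} - \frac{M}{143}$)
$- \frac{21330}{34364} + \frac{E{\left(-192,-79 \right)}}{46453} = - \frac{21330}{34364} + \frac{\frac{288}{143} - - \frac{192}{143}}{46453} = \left(-21330\right) \frac{1}{34364} + \left(\frac{288}{143} + \frac{192}{143}\right) \frac{1}{46453} = - \frac{10665}{17182} + \frac{480}{143} \cdot \frac{1}{46453} = - \frac{10665}{17182} + \frac{480}{6642779} = - \frac{585429675}{943274618}$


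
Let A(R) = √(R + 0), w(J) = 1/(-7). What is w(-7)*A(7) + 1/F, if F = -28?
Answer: -1/28 - √7/7 ≈ -0.41368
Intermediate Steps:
w(J) = -⅐
A(R) = √R
w(-7)*A(7) + 1/F = -√7/7 + 1/(-28) = -√7/7 - 1/28 = -1/28 - √7/7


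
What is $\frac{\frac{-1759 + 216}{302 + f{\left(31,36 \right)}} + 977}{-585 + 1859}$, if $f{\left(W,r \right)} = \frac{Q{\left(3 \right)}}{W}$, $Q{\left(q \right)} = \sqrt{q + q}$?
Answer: $\frac{21295835895}{27915581603} + \frac{47833 \sqrt{6}}{111662326412} \approx 0.76287$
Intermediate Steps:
$Q{\left(q \right)} = \sqrt{2} \sqrt{q}$ ($Q{\left(q \right)} = \sqrt{2 q} = \sqrt{2} \sqrt{q}$)
$f{\left(W,r \right)} = \frac{\sqrt{6}}{W}$ ($f{\left(W,r \right)} = \frac{\sqrt{2} \sqrt{3}}{W} = \frac{\sqrt{6}}{W}$)
$\frac{\frac{-1759 + 216}{302 + f{\left(31,36 \right)}} + 977}{-585 + 1859} = \frac{\frac{-1759 + 216}{302 + \frac{\sqrt{6}}{31}} + 977}{-585 + 1859} = \frac{- \frac{1543}{302 + \sqrt{6} \cdot \frac{1}{31}} + 977}{1274} = \left(- \frac{1543}{302 + \frac{\sqrt{6}}{31}} + 977\right) \frac{1}{1274} = \left(977 - \frac{1543}{302 + \frac{\sqrt{6}}{31}}\right) \frac{1}{1274} = \frac{977}{1274} - \frac{1543}{1274 \left(302 + \frac{\sqrt{6}}{31}\right)}$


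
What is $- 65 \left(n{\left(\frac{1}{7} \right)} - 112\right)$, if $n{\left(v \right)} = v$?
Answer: $\frac{50895}{7} \approx 7270.7$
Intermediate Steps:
$- 65 \left(n{\left(\frac{1}{7} \right)} - 112\right) = - 65 \left(\frac{1}{7} - 112\right) = \left(-65\right) \left(- \frac{783}{7}\right) = \frac{50895}{7}$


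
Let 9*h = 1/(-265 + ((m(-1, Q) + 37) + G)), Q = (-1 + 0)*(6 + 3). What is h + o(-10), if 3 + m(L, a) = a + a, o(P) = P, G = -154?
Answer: -36271/3627 ≈ -10.000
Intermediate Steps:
Q = -9 (Q = -1*9 = -9)
m(L, a) = -3 + 2*a (m(L, a) = -3 + (a + a) = -3 + 2*a)
h = -1/3627 (h = 1/(9*(-265 + (((-3 + 2*(-9)) + 37) - 154))) = 1/(9*(-265 + (((-3 - 18) + 37) - 154))) = 1/(9*(-265 + ((-21 + 37) - 154))) = 1/(9*(-265 + (16 - 154))) = 1/(9*(-265 - 138)) = (1/9)/(-403) = (1/9)*(-1/403) = -1/3627 ≈ -0.00027571)
h + o(-10) = -1/3627 - 10 = -36271/3627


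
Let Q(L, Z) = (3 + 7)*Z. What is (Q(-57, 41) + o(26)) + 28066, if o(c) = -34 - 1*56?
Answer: 28386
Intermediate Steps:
o(c) = -90 (o(c) = -34 - 56 = -90)
Q(L, Z) = 10*Z
(Q(-57, 41) + o(26)) + 28066 = (10*41 - 90) + 28066 = (410 - 90) + 28066 = 320 + 28066 = 28386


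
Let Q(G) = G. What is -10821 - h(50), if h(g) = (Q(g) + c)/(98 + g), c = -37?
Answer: -1601521/148 ≈ -10821.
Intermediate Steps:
h(g) = (-37 + g)/(98 + g) (h(g) = (g - 37)/(98 + g) = (-37 + g)/(98 + g))
-10821 - h(50) = -10821 - (-37 + 50)/(98 + 50) = -10821 - 13/148 = -1601521/148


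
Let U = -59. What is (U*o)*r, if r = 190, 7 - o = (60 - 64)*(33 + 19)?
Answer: -2410150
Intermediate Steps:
o = 215 (o = 7 - (60 - 64)*(33 + 19) = 7 - (-4)*52 = 7 - 1*(-208) = 7 + 208 = 215)
(U*o)*r = -59*215*190 = -12685*190 = -2410150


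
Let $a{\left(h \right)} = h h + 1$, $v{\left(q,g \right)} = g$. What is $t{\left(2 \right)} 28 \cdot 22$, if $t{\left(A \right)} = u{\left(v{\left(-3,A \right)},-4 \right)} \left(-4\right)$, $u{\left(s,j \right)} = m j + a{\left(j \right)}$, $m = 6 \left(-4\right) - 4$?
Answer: $-317856$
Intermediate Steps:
$a{\left(h \right)} = 1 + h^{2}$ ($a{\left(h \right)} = h^{2} + 1 = 1 + h^{2}$)
$m = -28$ ($m = -24 - 4 = -28$)
$u{\left(s,j \right)} = 1 + j^{2} - 28 j$ ($u{\left(s,j \right)} = - 28 j + \left(1 + j^{2}\right) = 1 + j^{2} - 28 j$)
$t{\left(A \right)} = -516$ ($t{\left(A \right)} = \left(1 + \left(-4\right)^{2} - -112\right) \left(-4\right) = \left(1 + 16 + 112\right) \left(-4\right) = 129 \left(-4\right) = -516$)
$t{\left(2 \right)} 28 \cdot 22 = \left(-516\right) 28 \cdot 22 = \left(-14448\right) 22 = -317856$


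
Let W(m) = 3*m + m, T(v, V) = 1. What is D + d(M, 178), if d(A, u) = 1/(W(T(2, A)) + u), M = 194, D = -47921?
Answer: -8721621/182 ≈ -47921.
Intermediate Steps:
W(m) = 4*m
d(A, u) = 1/(4 + u) (d(A, u) = 1/(4*1 + u) = 1/(4 + u))
D + d(M, 178) = -47921 + 1/(4 + 178) = -47921 + 1/182 = -8721621/182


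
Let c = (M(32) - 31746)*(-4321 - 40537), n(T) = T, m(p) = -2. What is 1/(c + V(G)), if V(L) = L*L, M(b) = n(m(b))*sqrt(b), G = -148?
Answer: 356020993/507003725435138948 - 22429*sqrt(2)/126750931358784737 ≈ 7.0196e-10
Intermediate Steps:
M(b) = -2*sqrt(b)
V(L) = L**2
c = 1424062068 + 358864*sqrt(2) (c = (-8*sqrt(2) - 31746)*(-4321 - 40537) = (-8*sqrt(2) - 31746)*(-44858) = (-31746 - 8*sqrt(2))*(-44858) = 1424062068 + 358864*sqrt(2) ≈ 1.4246e+9)
1/(c + V(G)) = 1/((1424062068 + 358864*sqrt(2)) + (-148)**2) = 1/((1424062068 + 358864*sqrt(2)) + 21904) = 1/(1424083972 + 358864*sqrt(2))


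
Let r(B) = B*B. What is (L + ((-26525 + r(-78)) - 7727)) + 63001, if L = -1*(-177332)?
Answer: 212165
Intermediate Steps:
r(B) = B²
L = 177332
(L + ((-26525 + r(-78)) - 7727)) + 63001 = (177332 + ((-26525 + (-78)²) - 7727)) + 63001 = (177332 + ((-26525 + 6084) - 7727)) + 63001 = (177332 + (-20441 - 7727)) + 63001 = (177332 - 28168) + 63001 = 149164 + 63001 = 212165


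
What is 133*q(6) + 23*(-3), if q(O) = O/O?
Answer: 64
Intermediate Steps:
q(O) = 1
133*q(6) + 23*(-3) = 133*1 + 23*(-3) = 133 - 69 = 64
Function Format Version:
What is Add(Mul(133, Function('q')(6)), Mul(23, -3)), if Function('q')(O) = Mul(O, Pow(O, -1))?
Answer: 64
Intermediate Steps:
Function('q')(O) = 1
Add(Mul(133, Function('q')(6)), Mul(23, -3)) = Add(Mul(133, 1), Mul(23, -3)) = Add(133, -69) = 64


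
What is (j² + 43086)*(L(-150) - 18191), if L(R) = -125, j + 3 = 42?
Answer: -817021812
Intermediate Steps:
j = 39 (j = -3 + 42 = 39)
(j² + 43086)*(L(-150) - 18191) = (39² + 43086)*(-125 - 18191) = (1521 + 43086)*(-18316) = 44607*(-18316) = -817021812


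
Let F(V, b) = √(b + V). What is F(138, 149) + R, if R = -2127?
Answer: -2127 + √287 ≈ -2110.1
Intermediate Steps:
F(V, b) = √(V + b)
F(138, 149) + R = √(138 + 149) - 2127 = √287 - 2127 = -2127 + √287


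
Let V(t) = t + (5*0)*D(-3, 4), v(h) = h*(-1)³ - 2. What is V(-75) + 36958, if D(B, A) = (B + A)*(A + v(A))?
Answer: 36883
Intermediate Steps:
v(h) = -2 - h (v(h) = h*(-1) - 2 = -h - 2 = -2 - h)
D(B, A) = -2*A - 2*B (D(B, A) = (B + A)*(A + (-2 - A)) = (A + B)*(-2) = -2*A - 2*B)
V(t) = t (V(t) = t + (5*0)*(-2*4 - 2*(-3)) = t + 0*(-8 + 6) = t + 0*(-2) = t + 0 = t)
V(-75) + 36958 = -75 + 36958 = 36883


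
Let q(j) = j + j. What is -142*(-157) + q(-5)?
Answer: 22284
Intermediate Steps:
q(j) = 2*j
-142*(-157) + q(-5) = -142*(-157) + 2*(-5) = 22294 - 10 = 22284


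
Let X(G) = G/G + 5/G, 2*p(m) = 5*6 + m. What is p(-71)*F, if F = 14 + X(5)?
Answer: -328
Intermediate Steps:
p(m) = 15 + m/2 (p(m) = (5*6 + m)/2 = (30 + m)/2 = 15 + m/2)
X(G) = 1 + 5/G
F = 16 (F = 14 + (5 + 5)/5 = 14 + (⅕)*10 = 14 + 2 = 16)
p(-71)*F = (15 + (½)*(-71))*16 = (15 - 71/2)*16 = -41/2*16 = -328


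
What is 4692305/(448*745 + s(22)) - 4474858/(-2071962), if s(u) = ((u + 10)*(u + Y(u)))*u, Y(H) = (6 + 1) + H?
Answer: 5688235780061/382964880384 ≈ 14.853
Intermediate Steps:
Y(H) = 7 + H
s(u) = u*(7 + 2*u)*(10 + u) (s(u) = ((u + 10)*(u + (7 + u)))*u = ((10 + u)*(7 + 2*u))*u = ((7 + 2*u)*(10 + u))*u = u*(7 + 2*u)*(10 + u))
4692305/(448*745 + s(22)) - 4474858/(-2071962) = 4692305/(448*745 + 22*(70 + 2*22² + 27*22)) - 4474858/(-2071962) = 4692305/(333760 + 22*(70 + 2*484 + 594)) - 4474858*(-1/2071962) = 4692305/(333760 + 22*(70 + 968 + 594)) + 2237429/1035981 = 4692305/(333760 + 22*1632) + 2237429/1035981 = 4692305/(333760 + 35904) + 2237429/1035981 = 4692305/369664 + 2237429/1035981 = 5688235780061/382964880384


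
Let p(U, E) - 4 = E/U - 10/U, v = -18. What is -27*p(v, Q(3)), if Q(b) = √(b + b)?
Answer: -123 + 3*√6/2 ≈ -119.33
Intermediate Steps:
Q(b) = √2*√b (Q(b) = √(2*b) = √2*√b)
p(U, E) = 4 - 10/U + E/U (p(U, E) = 4 + (E/U - 10/U) = 4 + (-10/U + E/U) = 4 - 10/U + E/U)
-27*p(v, Q(3)) = -27*(-10 + √2*√3 + 4*(-18))/(-18) = -(-3)*(-10 + √6 - 72)/2 = -(-3)*(-82 + √6)/2 = -27*(41/9 - √6/18) = -123 + 3*√6/2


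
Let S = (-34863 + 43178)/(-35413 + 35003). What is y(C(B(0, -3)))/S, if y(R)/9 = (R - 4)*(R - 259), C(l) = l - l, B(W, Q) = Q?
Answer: -764568/1663 ≈ -459.75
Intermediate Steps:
C(l) = 0
y(R) = 9*(-259 + R)*(-4 + R) (y(R) = 9*((R - 4)*(R - 259)) = 9*((-4 + R)*(-259 + R)) = 9*((-259 + R)*(-4 + R)) = 9*(-259 + R)*(-4 + R))
S = -1663/82 (S = 8315/(-410) = 8315*(-1/410) = -1663/82 ≈ -20.280)
y(C(B(0, -3)))/S = (9324 - 2367*0 + 9*0²)/(-1663/82) = (9324 + 0 + 9*0)*(-82/1663) = (9324 + 0 + 0)*(-82/1663) = 9324*(-82/1663) = -764568/1663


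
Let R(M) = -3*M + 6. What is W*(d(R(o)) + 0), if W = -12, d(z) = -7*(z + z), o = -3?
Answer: 2520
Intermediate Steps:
R(M) = 6 - 3*M
d(z) = -14*z
W*(d(R(o)) + 0) = -12*(-14*(6 - 3*(-3)) + 0) = -12*(-14*(6 + 9) + 0) = -12*(-14*15 + 0) = -12*(-210 + 0) = -12*(-210) = 2520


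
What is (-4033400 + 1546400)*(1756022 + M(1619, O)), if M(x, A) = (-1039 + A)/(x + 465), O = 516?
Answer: -2275324792818750/521 ≈ -4.3672e+12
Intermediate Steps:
M(x, A) = (-1039 + A)/(465 + x)
(-4033400 + 1546400)*(1756022 + M(1619, O)) = (-4033400 + 1546400)*(1756022 + (-1039 + 516)/(465 + 1619)) = -2487000*(1756022 - 523/2084) = -2487000*3659549325/2084 = -2275324792818750/521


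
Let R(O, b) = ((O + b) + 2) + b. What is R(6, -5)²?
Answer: 4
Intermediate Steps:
R(O, b) = 2 + O + 2*b (R(O, b) = (2 + O + b) + b = 2 + O + 2*b)
R(6, -5)² = (2 + 6 + 2*(-5))² = (2 + 6 - 10)² = (-2)² = 4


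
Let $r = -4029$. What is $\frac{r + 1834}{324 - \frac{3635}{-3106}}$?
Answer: $- \frac{6817670}{1009979} \approx -6.7503$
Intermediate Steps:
$\frac{r + 1834}{324 - \frac{3635}{-3106}} = \frac{-4029 + 1834}{324 - \frac{3635}{-3106}} = - \frac{2195}{324 - - \frac{3635}{3106}} = - \frac{2195}{324 + \frac{3635}{3106}} = - \frac{2195}{\frac{1009979}{3106}} = \left(-2195\right) \frac{3106}{1009979} = - \frac{6817670}{1009979}$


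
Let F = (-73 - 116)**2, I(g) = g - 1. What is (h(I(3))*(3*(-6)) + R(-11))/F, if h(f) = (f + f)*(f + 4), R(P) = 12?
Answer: -20/1701 ≈ -0.011758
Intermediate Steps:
I(g) = -1 + g
h(f) = 2*f*(4 + f) (h(f) = (2*f)*(4 + f) = 2*f*(4 + f))
F = 35721 (F = (-189)**2 = 35721)
(h(I(3))*(3*(-6)) + R(-11))/F = ((2*(-1 + 3)*(4 + (-1 + 3)))*(3*(-6)) + 12)/35721 = ((2*2*(4 + 2))*(-18) + 12)*(1/35721) = ((2*2*6)*(-18) + 12)*(1/35721) = (24*(-18) + 12)*(1/35721) = (-432 + 12)*(1/35721) = -420*1/35721 = -20/1701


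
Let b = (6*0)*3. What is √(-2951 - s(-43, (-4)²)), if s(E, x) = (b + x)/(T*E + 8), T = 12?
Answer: I*√47596171/127 ≈ 54.323*I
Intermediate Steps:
b = 0 (b = 0*3 = 0)
s(E, x) = x/(8 + 12*E) (s(E, x) = (0 + x)/(12*E + 8) = x/(8 + 12*E))
√(-2951 - s(-43, (-4)²)) = √(-2951 - (-4)²/(4*(2 + 3*(-43)))) = √(-2951 - 16/(4*(2 - 129))) = √(-2951 - 16/(4*(-127))) = √(-2951 - 16*(-1)/(4*127)) = √(-2951 - 1*(-4/127)) = √(-2951 + 4/127) = √(-374773/127) = I*√47596171/127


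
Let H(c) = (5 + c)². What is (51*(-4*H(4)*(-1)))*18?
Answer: 297432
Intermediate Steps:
(51*(-4*H(4)*(-1)))*18 = (51*(-4*(5 + 4)²*(-1)))*18 = (51*(-4*9²*(-1)))*18 = (51*(-4*81*(-1)))*18 = (51*(-324*(-1)))*18 = (51*324)*18 = 16524*18 = 297432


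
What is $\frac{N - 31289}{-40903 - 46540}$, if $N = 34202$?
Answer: $- \frac{2913}{87443} \approx -0.033313$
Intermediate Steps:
$\frac{N - 31289}{-40903 - 46540} = \frac{34202 - 31289}{-40903 - 46540} = \frac{2913}{-87443} = 2913 \left(- \frac{1}{87443}\right) = - \frac{2913}{87443}$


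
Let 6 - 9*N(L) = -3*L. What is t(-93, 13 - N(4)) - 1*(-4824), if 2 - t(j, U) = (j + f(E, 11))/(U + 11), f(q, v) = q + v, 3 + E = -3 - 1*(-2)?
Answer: 53129/11 ≈ 4829.9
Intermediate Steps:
N(L) = 2/3 + L/3 (N(L) = 2/3 - (-1)*L/3 = 2/3 + L/3)
E = -4 (E = -3 + (-3 - 1*(-2)) = -3 + (-3 + 2) = -3 - 1 = -4)
t(j, U) = 2 - (7 + j)/(11 + U) (t(j, U) = 2 - (j + (-4 + 11))/(U + 11) = 2 - (j + 7)/(11 + U) = 2 - (7 + j)/(11 + U))
t(-93, 13 - N(4)) - 1*(-4824) = (15 - 1*(-93) + 2*(13 - (2/3 + (1/3)*4)))/(11 + (13 - (2/3 + (1/3)*4))) - 1*(-4824) = (15 + 93 + 2*(13 - (2/3 + 4/3)))/(11 + (13 - (2/3 + 4/3))) + 4824 = (15 + 93 + 2*(13 - 1*2))/(11 + (13 - 1*2)) + 4824 = (15 + 93 + 2*(13 - 2))/(11 + (13 - 2)) + 4824 = (15 + 93 + 2*11)/(11 + 11) + 4824 = (15 + 93 + 22)/22 + 4824 = (1/22)*130 + 4824 = 65/11 + 4824 = 53129/11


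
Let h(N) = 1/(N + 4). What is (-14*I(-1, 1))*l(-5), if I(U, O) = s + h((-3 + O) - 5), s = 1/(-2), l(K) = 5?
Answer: 175/3 ≈ 58.333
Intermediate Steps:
h(N) = 1/(4 + N)
s = -½ ≈ -0.50000
I(U, O) = -½ + 1/(-4 + O) (I(U, O) = -½ + 1/(4 + ((-3 + O) - 5)) = -½ + 1/(4 + (-8 + O)) = -½ + 1/(-4 + O))
(-14*I(-1, 1))*l(-5) = -7*(6 - 1*1)/(-4 + 1)*5 = -7*(6 - 1)/(-3)*5 = -7*(-1)*5/3*5 = -14*(-⅚)*5 = (35/3)*5 = 175/3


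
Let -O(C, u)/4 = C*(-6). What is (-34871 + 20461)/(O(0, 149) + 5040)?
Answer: -1441/504 ≈ -2.8591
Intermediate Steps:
O(C, u) = 24*C (O(C, u) = -4*C*(-6) = -(-24)*C = 24*C)
(-34871 + 20461)/(O(0, 149) + 5040) = (-34871 + 20461)/(24*0 + 5040) = -14410/(0 + 5040) = -14410/5040 = -14410*1/5040 = -1441/504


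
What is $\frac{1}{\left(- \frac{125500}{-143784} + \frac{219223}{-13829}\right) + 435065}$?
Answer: $\frac{497097234}{216262161805127} \approx 2.2986 \cdot 10^{-6}$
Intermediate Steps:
$\frac{1}{\left(- \frac{125500}{-143784} + \frac{219223}{-13829}\right) + 435065} = \frac{1}{\left(\left(-125500\right) \left(- \frac{1}{143784}\right) + 219223 \left(- \frac{1}{13829}\right)\right) + 435065} = \frac{1}{\left(\frac{31375}{35946} - \frac{219223}{13829}\right) + 435065} = \frac{1}{- \frac{7446305083}{497097234} + 435065} = \frac{1}{\frac{216262161805127}{497097234}} = \frac{497097234}{216262161805127}$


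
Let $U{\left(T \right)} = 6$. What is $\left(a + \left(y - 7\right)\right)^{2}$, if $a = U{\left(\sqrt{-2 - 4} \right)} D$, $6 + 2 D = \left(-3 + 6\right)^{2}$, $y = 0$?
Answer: $4$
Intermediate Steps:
$D = \frac{3}{2}$ ($D = -3 + \frac{\left(-3 + 6\right)^{2}}{2} = -3 + \frac{3^{2}}{2} = -3 + \frac{1}{2} \cdot 9 = -3 + \frac{9}{2} = \frac{3}{2} \approx 1.5$)
$a = 9$ ($a = 6 \cdot \frac{3}{2} = 9$)
$\left(a + \left(y - 7\right)\right)^{2} = \left(9 + \left(0 - 7\right)\right)^{2} = \left(9 - 7\right)^{2} = 2^{2} = 4$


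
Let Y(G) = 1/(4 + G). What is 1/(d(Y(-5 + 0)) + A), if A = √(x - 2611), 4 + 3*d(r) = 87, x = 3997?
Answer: -249/5585 + 27*√154/5585 ≈ 0.015409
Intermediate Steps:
d(r) = 83/3 (d(r) = -4/3 + (⅓)*87 = -4/3 + 29 = 83/3)
A = 3*√154 (A = √(3997 - 2611) = √1386 = 3*√154 ≈ 37.229)
1/(d(Y(-5 + 0)) + A) = 1/(83/3 + 3*√154)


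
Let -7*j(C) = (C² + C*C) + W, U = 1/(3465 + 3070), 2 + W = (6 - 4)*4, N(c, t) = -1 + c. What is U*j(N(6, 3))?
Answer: -8/6535 ≈ -0.0012242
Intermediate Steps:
W = 6 (W = -2 + (6 - 4)*4 = -2 + 2*4 = -2 + 8 = 6)
U = 1/6535 ≈ 0.00015302
j(C) = -6/7 - 2*C²/7 (j(C) = -((C² + C*C) + 6)/7 = -((C² + C²) + 6)/7 = -(2*C² + 6)/7 = -(6 + 2*C²)/7 = -6/7 - 2*C²/7)
U*j(N(6, 3)) = (-6/7 - 2*(-1 + 6)²/7)/6535 = (-6/7 - 2/7*5²)/6535 = (-6/7 - 2/7*25)/6535 = (-6/7 - 50/7)/6535 = (1/6535)*(-8) = -8/6535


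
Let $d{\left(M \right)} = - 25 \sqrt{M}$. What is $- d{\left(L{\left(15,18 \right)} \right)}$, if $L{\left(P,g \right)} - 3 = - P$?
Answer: $50 i \sqrt{3} \approx 86.603 i$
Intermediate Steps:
$L{\left(P,g \right)} = 3 - P$
$- d{\left(L{\left(15,18 \right)} \right)} = - \left(-25\right) \sqrt{3 - 15} = - \left(-25\right) \sqrt{-12} = - \left(-25\right) 2 i \sqrt{3} = - \left(-50\right) i \sqrt{3} = 50 i \sqrt{3}$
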